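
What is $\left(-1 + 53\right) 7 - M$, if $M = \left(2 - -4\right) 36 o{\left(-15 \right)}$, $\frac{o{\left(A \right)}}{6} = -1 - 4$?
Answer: $6844$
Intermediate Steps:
$o{\left(A \right)} = -30$ ($o{\left(A \right)} = 6 \left(-1 - 4\right) = 6 \left(-5\right) = -30$)
$M = -6480$ ($M = \left(2 - -4\right) 36 \left(-30\right) = \left(2 + 4\right) 36 \left(-30\right) = 6 \cdot 36 \left(-30\right) = 216 \left(-30\right) = -6480$)
$\left(-1 + 53\right) 7 - M = \left(-1 + 53\right) 7 - -6480 = 52 \cdot 7 + 6480 = 364 + 6480 = 6844$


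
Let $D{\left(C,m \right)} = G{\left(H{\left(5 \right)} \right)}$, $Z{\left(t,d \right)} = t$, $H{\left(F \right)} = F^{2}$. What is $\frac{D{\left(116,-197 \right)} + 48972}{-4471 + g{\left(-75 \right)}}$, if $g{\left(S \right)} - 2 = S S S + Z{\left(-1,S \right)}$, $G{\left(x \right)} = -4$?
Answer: $- \frac{48968}{426345} \approx -0.11486$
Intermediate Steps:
$D{\left(C,m \right)} = -4$
$g{\left(S \right)} = 1 + S^{3}$ ($g{\left(S \right)} = 2 + \left(S S S - 1\right) = 2 + \left(S^{2} S - 1\right) = 2 + \left(S^{3} - 1\right) = 2 + \left(-1 + S^{3}\right) = 1 + S^{3}$)
$\frac{D{\left(116,-197 \right)} + 48972}{-4471 + g{\left(-75 \right)}} = \frac{-4 + 48972}{-4471 + \left(1 + \left(-75\right)^{3}\right)} = \frac{48968}{-4471 + \left(1 - 421875\right)} = \frac{48968}{-4471 - 421874} = \frac{48968}{-426345} = 48968 \left(- \frac{1}{426345}\right) = - \frac{48968}{426345}$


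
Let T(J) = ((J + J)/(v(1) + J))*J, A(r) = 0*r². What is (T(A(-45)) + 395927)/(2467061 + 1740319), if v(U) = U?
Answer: 395927/4207380 ≈ 0.094103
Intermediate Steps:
A(r) = 0
T(J) = 2*J²/(1 + J) (T(J) = ((J + J)/(1 + J))*J = ((2*J)/(1 + J))*J = (2*J/(1 + J))*J = 2*J²/(1 + J))
(T(A(-45)) + 395927)/(2467061 + 1740319) = (2*0²/(1 + 0) + 395927)/(2467061 + 1740319) = (2*0/1 + 395927)/4207380 = (2*0*1 + 395927)*(1/4207380) = (0 + 395927)*(1/4207380) = 395927*(1/4207380) = 395927/4207380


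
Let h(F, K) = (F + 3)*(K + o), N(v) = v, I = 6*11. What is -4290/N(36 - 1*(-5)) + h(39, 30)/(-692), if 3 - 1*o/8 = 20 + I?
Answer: -469233/7093 ≈ -66.154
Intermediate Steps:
I = 66
o = -664 (o = 24 - 8*(20 + 66) = 24 - 8*86 = 24 - 688 = -664)
h(F, K) = (-664 + K)*(3 + F) (h(F, K) = (F + 3)*(K - 664) = (3 + F)*(-664 + K) = (-664 + K)*(3 + F))
-4290/N(36 - 1*(-5)) + h(39, 30)/(-692) = -4290/(36 - 1*(-5)) + (-1992 - 664*39 + 3*30 + 39*30)/(-692) = -4290/(36 + 5) + (-1992 - 25896 + 90 + 1170)*(-1/692) = -4290/41 - 26628*(-1/692) = -4290*1/41 + 6657/173 = -4290/41 + 6657/173 = -469233/7093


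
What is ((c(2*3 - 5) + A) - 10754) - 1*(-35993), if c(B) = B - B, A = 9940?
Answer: 35179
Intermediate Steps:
c(B) = 0
((c(2*3 - 5) + A) - 10754) - 1*(-35993) = ((0 + 9940) - 10754) - 1*(-35993) = (9940 - 10754) + 35993 = -814 + 35993 = 35179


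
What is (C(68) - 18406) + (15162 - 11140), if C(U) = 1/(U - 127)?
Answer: -848657/59 ≈ -14384.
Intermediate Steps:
C(U) = 1/(-127 + U)
(C(68) - 18406) + (15162 - 11140) = (1/(-127 + 68) - 18406) + (15162 - 11140) = (1/(-59) - 18406) + 4022 = (-1/59 - 18406) + 4022 = -1085955/59 + 4022 = -848657/59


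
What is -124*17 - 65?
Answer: -2173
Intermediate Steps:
-124*17 - 65 = -2108 - 65 = -2173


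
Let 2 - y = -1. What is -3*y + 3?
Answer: -6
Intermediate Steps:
y = 3 (y = 2 - 1*(-1) = 2 + 1 = 3)
-3*y + 3 = -3*3 + 3 = -9 + 3 = -6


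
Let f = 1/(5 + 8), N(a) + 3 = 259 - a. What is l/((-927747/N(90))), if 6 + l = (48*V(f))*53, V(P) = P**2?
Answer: -28220/17421027 ≈ -0.0016199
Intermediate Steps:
N(a) = 256 - a (N(a) = -3 + (259 - a) = 256 - a)
f = 1/13 ≈ 0.076923
l = 1530/169 (l = -6 + (48*(1/13)**2)*53 = -6 + (48*(1/169))*53 = -6 + (48/169)*53 = -6 + 2544/169 = 1530/169 ≈ 9.0533)
l/((-927747/N(90))) = 1530/(169*((-927747/(256 - 1*90)))) = 1530/(169*((-927747/(256 - 90)))) = 1530/(169*((-927747/166))) = 1530/(169*((-927747*1/166))) = 1530/(169*(-927747/166)) = (1530/169)*(-166/927747) = -28220/17421027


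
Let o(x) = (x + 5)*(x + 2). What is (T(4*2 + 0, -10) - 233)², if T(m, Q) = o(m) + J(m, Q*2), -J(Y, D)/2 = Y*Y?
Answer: 53361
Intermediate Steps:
J(Y, D) = -2*Y² (J(Y, D) = -2*Y*Y = -2*Y²)
o(x) = (2 + x)*(5 + x) (o(x) = (5 + x)*(2 + x) = (2 + x)*(5 + x))
T(m, Q) = 10 - m² + 7*m (T(m, Q) = (10 + m² + 7*m) - 2*m² = 10 - m² + 7*m)
(T(4*2 + 0, -10) - 233)² = ((10 - (4*2 + 0)² + 7*(4*2 + 0)) - 233)² = ((10 - (8 + 0)² + 7*(8 + 0)) - 233)² = ((10 - 1*8² + 7*8) - 233)² = ((10 - 1*64 + 56) - 233)² = ((10 - 64 + 56) - 233)² = (2 - 233)² = (-231)² = 53361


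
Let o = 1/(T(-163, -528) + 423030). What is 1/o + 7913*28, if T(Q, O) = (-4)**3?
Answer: 644530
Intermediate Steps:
T(Q, O) = -64
o = 1/422966 (o = 1/(-64 + 423030) = 1/422966 ≈ 2.3643e-6)
1/o + 7913*28 = 1/(1/422966) + 7913*28 = 422966 + 221564 = 644530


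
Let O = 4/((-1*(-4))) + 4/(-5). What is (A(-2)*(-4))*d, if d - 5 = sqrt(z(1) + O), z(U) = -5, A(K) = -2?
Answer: 40 + 16*I*sqrt(30)/5 ≈ 40.0 + 17.527*I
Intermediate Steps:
O = 1/5 (O = 4/4 + 4*(-1/5) = 4*(1/4) - 4/5 = 1 - 4/5 = 1/5 ≈ 0.20000)
d = 5 + 2*I*sqrt(30)/5 (d = 5 + sqrt(-5 + 1/5) = 5 + sqrt(-24/5) = 5 + 2*I*sqrt(30)/5 ≈ 5.0 + 2.1909*I)
(A(-2)*(-4))*d = (-2*(-4))*(5 + 2*I*sqrt(30)/5) = 8*(5 + 2*I*sqrt(30)/5) = 40 + 16*I*sqrt(30)/5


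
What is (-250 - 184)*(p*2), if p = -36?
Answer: 31248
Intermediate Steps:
(-250 - 184)*(p*2) = (-250 - 184)*(-36*2) = -434*(-72) = 31248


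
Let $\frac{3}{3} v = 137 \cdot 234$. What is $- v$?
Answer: $-32058$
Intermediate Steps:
$v = 32058$ ($v = 137 \cdot 234 = 32058$)
$- v = \left(-1\right) 32058 = -32058$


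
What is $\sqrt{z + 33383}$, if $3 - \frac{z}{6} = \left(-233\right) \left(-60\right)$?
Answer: $i \sqrt{50479} \approx 224.68 i$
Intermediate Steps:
$z = -83862$ ($z = 18 - 6 \left(\left(-233\right) \left(-60\right)\right) = 18 - 83880 = -83862$)
$\sqrt{z + 33383} = \sqrt{-83862 + 33383} = \sqrt{-50479} = i \sqrt{50479}$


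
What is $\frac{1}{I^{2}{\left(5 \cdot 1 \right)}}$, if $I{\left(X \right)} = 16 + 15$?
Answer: $\frac{1}{961} \approx 0.0010406$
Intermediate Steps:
$I{\left(X \right)} = 31$
$\frac{1}{I^{2}{\left(5 \cdot 1 \right)}} = \frac{1}{31^{2}} = \frac{1}{961}$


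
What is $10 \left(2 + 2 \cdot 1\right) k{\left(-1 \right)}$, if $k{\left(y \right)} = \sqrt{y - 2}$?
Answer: $40 i \sqrt{3} \approx 69.282 i$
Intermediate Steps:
$k{\left(y \right)} = \sqrt{-2 + y}$
$10 \left(2 + 2 \cdot 1\right) k{\left(-1 \right)} = 10 \left(2 + 2 \cdot 1\right) \sqrt{-2 - 1} = 10 \left(2 + 2\right) \sqrt{-3} = 10 \cdot 4 i \sqrt{3} = 40 i \sqrt{3}$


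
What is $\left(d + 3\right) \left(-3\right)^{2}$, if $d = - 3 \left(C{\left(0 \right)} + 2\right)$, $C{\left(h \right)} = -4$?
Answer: $81$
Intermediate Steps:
$d = 6$ ($d = - 3 \left(-4 + 2\right) = \left(-3\right) \left(-2\right) = 6$)
$\left(d + 3\right) \left(-3\right)^{2} = \left(6 + 3\right) \left(-3\right)^{2} = 9 \cdot 9 = 81$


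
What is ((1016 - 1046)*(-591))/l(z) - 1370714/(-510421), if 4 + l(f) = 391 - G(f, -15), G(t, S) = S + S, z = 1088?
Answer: 3207117356/70948519 ≈ 45.203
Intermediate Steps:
G(t, S) = 2*S
l(f) = 417 (l(f) = -4 + (391 - 2*(-15)) = -4 + (391 - 1*(-30)) = -4 + (391 + 30) = -4 + 421 = 417)
((1016 - 1046)*(-591))/l(z) - 1370714/(-510421) = ((1016 - 1046)*(-591))/417 - 1370714/(-510421) = -30*(-591)*(1/417) - 1370714*(-1/510421) = 17730*(1/417) + 1370714/510421 = 5910/139 + 1370714/510421 = 3207117356/70948519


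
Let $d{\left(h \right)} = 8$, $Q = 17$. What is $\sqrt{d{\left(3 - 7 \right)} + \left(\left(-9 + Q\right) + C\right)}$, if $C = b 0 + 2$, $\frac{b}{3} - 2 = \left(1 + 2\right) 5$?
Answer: $3 \sqrt{2} \approx 4.2426$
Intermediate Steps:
$b = 51$ ($b = 6 + 3 \left(1 + 2\right) 5 = 6 + 3 \cdot 3 \cdot 5 = 6 + 3 \cdot 15 = 6 + 45 = 51$)
$C = 2$ ($C = 51 \cdot 0 + 2 = 0 + 2 = 2$)
$\sqrt{d{\left(3 - 7 \right)} + \left(\left(-9 + Q\right) + C\right)} = \sqrt{8 + \left(\left(-9 + 17\right) + 2\right)} = \sqrt{8 + \left(8 + 2\right)} = \sqrt{8 + 10} = \sqrt{18} = 3 \sqrt{2}$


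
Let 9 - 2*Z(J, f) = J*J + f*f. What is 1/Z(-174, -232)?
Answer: -2/84091 ≈ -2.3784e-5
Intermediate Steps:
Z(J, f) = 9/2 - J²/2 - f²/2 (Z(J, f) = 9/2 - (J*J + f*f)/2 = 9/2 - (J² + f²)/2 = 9/2 + (-J²/2 - f²/2) = 9/2 - J²/2 - f²/2)
1/Z(-174, -232) = 1/(9/2 - ½*(-174)² - ½*(-232)²) = 1/(9/2 - ½*30276 - ½*53824) = 1/(9/2 - 15138 - 26912) = 1/(-84091/2) = -2/84091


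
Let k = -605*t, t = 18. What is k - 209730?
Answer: -220620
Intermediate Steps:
k = -10890 (k = -605*18 = -10890)
k - 209730 = -10890 - 209730 = -220620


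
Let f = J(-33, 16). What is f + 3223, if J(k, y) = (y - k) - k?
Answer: 3305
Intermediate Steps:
J(k, y) = y - 2*k
f = 82 (f = 16 - 2*(-33) = 16 + 66 = 82)
f + 3223 = 82 + 3223 = 3305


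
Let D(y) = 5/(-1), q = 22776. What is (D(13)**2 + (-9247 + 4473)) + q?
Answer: 18027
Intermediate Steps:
D(y) = -5 (D(y) = 5*(-1) = -5)
(D(13)**2 + (-9247 + 4473)) + q = ((-5)**2 + (-9247 + 4473)) + 22776 = (25 - 4774) + 22776 = -4749 + 22776 = 18027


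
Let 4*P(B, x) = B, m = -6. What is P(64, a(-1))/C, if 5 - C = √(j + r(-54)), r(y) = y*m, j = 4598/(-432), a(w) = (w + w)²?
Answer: -3456/12457 - 96*√406110/62285 ≈ -1.2597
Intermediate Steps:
a(w) = 4*w² (a(w) = (2*w)² = 4*w²)
P(B, x) = B/4
j = -2299/216 (j = 4598*(-1/432) = -2299/216 ≈ -10.644)
r(y) = -6*y (r(y) = y*(-6) = -6*y)
C = 5 - √406110/36 (C = 5 - √(-2299/216 - 6*(-54)) = 5 - √(-2299/216 + 324) = 5 - √(67685/216) = 5 - √406110/36 ≈ -12.702)
P(64, a(-1))/C = ((¼)*64)/(5 - √406110/36) = 16/(5 - √406110/36)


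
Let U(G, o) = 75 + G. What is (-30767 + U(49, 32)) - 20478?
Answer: -51121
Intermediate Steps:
(-30767 + U(49, 32)) - 20478 = (-30767 + (75 + 49)) - 20478 = (-30767 + 124) - 20478 = -30643 - 20478 = -51121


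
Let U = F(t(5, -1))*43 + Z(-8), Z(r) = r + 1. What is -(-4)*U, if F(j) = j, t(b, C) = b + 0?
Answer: 832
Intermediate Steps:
t(b, C) = b
Z(r) = 1 + r
U = 208 (U = 5*43 + (1 - 8) = 215 - 7 = 208)
-(-4)*U = -(-4)*208 = -1*(-832) = 832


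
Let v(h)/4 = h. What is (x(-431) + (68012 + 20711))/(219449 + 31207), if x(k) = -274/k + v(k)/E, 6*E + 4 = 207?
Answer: 2586079599/7310215136 ≈ 0.35376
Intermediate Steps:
E = 203/6 (E = -⅔ + (⅙)*207 = -⅔ + 69/2 = 203/6 ≈ 33.833)
v(h) = 4*h
x(k) = -274/k + 24*k/203 (x(k) = -274/k + (4*k)/(203/6) = -274/k + (4*k)*(6/203) = -274/k + 24*k/203)
(x(-431) + (68012 + 20711))/(219449 + 31207) = ((-274/(-431) + (24/203)*(-431)) + (68012 + 20711))/(219449 + 31207) = ((-274*(-1/431) - 10344/203) + 88723)/250656 = ((274/431 - 10344/203) + 88723)*(1/250656) = (-4402642/87493 + 88723)*(1/250656) = (7758238797/87493)*(1/250656) = 2586079599/7310215136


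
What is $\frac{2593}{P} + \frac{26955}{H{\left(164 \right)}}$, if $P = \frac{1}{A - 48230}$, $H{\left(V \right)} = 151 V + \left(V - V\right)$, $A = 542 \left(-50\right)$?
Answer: $- \frac{4837169180205}{24764} \approx -1.9533 \cdot 10^{8}$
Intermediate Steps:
$A = -27100$
$H{\left(V \right)} = 151 V$ ($H{\left(V \right)} = 151 V + 0 = 151 V$)
$P = - \frac{1}{75330}$ ($P = \frac{1}{-27100 - 48230} = \frac{1}{-75330} = - \frac{1}{75330} \approx -1.3275 \cdot 10^{-5}$)
$\frac{2593}{P} + \frac{26955}{H{\left(164 \right)}} = \frac{2593}{- \frac{1}{75330}} + \frac{26955}{151 \cdot 164} = 2593 \left(-75330\right) + \frac{26955}{24764} = -195330690 + 26955 \cdot \frac{1}{24764} = -195330690 + \frac{26955}{24764} = - \frac{4837169180205}{24764}$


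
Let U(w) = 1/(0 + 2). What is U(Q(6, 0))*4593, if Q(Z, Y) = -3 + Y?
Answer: 4593/2 ≈ 2296.5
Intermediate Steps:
U(w) = 1/2
U(Q(6, 0))*4593 = (1/2)*4593 = 4593/2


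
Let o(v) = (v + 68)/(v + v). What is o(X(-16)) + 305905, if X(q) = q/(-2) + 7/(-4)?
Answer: 15295547/50 ≈ 3.0591e+5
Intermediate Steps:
X(q) = -7/4 - q/2 (X(q) = q*(-1/2) + 7*(-1/4) = -q/2 - 7/4 = -7/4 - q/2)
o(v) = (68 + v)/(2*v) (o(v) = (68 + v)/((2*v)) = (68 + v)*(1/(2*v)) = (68 + v)/(2*v))
o(X(-16)) + 305905 = (68 + (-7/4 - 1/2*(-16)))/(2*(-7/4 - 1/2*(-16))) + 305905 = (68 + (-7/4 + 8))/(2*(-7/4 + 8)) + 305905 = (68 + 25/4)/(2*(25/4)) + 305905 = (1/2)*(4/25)*(297/4) + 305905 = 297/50 + 305905 = 15295547/50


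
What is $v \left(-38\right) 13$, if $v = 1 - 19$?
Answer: $8892$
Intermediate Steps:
$v = -18$ ($v = 1 - 19 = -18$)
$v \left(-38\right) 13 = \left(-18\right) \left(-38\right) 13 = 684 \cdot 13 = 8892$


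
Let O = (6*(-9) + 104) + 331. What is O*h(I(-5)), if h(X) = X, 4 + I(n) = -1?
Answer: -1905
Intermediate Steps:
I(n) = -5 (I(n) = -4 - 1 = -5)
O = 381 (O = (-54 + 104) + 331 = 50 + 331 = 381)
O*h(I(-5)) = 381*(-5) = -1905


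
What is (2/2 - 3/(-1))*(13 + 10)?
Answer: 92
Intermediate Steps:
(2/2 - 3/(-1))*(13 + 10) = (2*(½) - 3*(-1))*23 = (1 + 3)*23 = 4*23 = 92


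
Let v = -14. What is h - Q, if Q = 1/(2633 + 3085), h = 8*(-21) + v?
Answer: -1040677/5718 ≈ -182.00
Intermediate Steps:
h = -182 (h = 8*(-21) - 14 = -168 - 14 = -182)
Q = 1/5718 ≈ 0.00017489
h - Q = -182 - 1*1/5718 = -182 - 1/5718 = -1040677/5718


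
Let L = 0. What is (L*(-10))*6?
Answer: 0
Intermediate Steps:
(L*(-10))*6 = (0*(-10))*6 = 0*6 = 0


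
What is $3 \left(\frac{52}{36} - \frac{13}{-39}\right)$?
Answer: $\frac{16}{3} \approx 5.3333$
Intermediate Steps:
$3 \left(\frac{52}{36} - \frac{13}{-39}\right) = 3 \left(52 \cdot \frac{1}{36} - - \frac{1}{3}\right) = 3 \left(\frac{13}{9} + \frac{1}{3}\right) = 3 \cdot \frac{16}{9} = \frac{16}{3}$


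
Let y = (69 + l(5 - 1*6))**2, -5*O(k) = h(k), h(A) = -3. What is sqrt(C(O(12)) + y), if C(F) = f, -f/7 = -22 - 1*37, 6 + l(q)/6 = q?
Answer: sqrt(1142) ≈ 33.793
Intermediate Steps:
l(q) = -36 + 6*q
f = 413 (f = -7*(-22 - 1*37) = -7*(-22 - 37) = -7*(-59) = 413)
O(k) = 3/5 (O(k) = -1/5*(-3) = 3/5)
C(F) = 413
y = 729 (y = (69 + (-36 + 6*(5 - 1*6)))**2 = (69 + (-36 + 6*(5 - 6)))**2 = (69 + (-36 + 6*(-1)))**2 = (69 + (-36 - 6))**2 = (69 - 42)**2 = 27**2 = 729)
sqrt(C(O(12)) + y) = sqrt(413 + 729) = sqrt(1142)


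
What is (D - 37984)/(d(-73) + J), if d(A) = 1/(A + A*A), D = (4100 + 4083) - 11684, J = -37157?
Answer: 218045160/195297191 ≈ 1.1165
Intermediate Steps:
D = -3501 (D = 8183 - 11684 = -3501)
d(A) = 1/(A + A²)
(D - 37984)/(d(-73) + J) = (-3501 - 37984)/(1/((-73)*(1 - 73)) - 37157) = -41485/(-1/73/(-72) - 37157) = -41485/(-1/73*(-1/72) - 37157) = -41485/(1/5256 - 37157) = -41485/(-195297191/5256) = -41485*(-5256/195297191) = 218045160/195297191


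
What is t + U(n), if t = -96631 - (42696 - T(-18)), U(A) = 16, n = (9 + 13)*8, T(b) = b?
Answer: -139329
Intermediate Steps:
n = 176 (n = 22*8 = 176)
t = -139345 (t = -96631 - (42696 - 1*(-18)) = -96631 - (42696 + 18) = -96631 - 1*42714 = -96631 - 42714 = -139345)
t + U(n) = -139345 + 16 = -139329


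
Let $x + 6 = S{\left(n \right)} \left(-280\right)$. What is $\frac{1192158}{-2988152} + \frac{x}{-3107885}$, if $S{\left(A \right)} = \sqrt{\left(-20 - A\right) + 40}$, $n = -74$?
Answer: $- \frac{1852536018459}{4643416389260} + \frac{56 \sqrt{94}}{621577} \approx -0.39809$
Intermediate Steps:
$S{\left(A \right)} = \sqrt{20 - A}$
$x = -6 - 280 \sqrt{94}$ ($x = -6 + \sqrt{20 - -74} \left(-280\right) = -6 + \sqrt{20 + 74} \left(-280\right) = -6 + \sqrt{94} \left(-280\right) = -6 - 280 \sqrt{94} \approx -2720.7$)
$\frac{1192158}{-2988152} + \frac{x}{-3107885} = \frac{1192158}{-2988152} + \frac{-6 - 280 \sqrt{94}}{-3107885} = 1192158 \left(- \frac{1}{2988152}\right) + \left(-6 - 280 \sqrt{94}\right) \left(- \frac{1}{3107885}\right) = - \frac{596079}{1494076} + \left(\frac{6}{3107885} + \frac{56 \sqrt{94}}{621577}\right) = - \frac{1852536018459}{4643416389260} + \frac{56 \sqrt{94}}{621577}$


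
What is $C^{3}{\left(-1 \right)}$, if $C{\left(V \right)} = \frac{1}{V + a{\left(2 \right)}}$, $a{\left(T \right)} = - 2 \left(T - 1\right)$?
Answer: $- \frac{1}{27} \approx -0.037037$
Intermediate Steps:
$a{\left(T \right)} = 2 - 2 T$ ($a{\left(T \right)} = - 2 \left(-1 + T\right) = 2 - 2 T$)
$C{\left(V \right)} = \frac{1}{-2 + V}$ ($C{\left(V \right)} = \frac{1}{V + \left(2 - 4\right)} = \frac{1}{V - 2} = \frac{1}{-2 + V}$)
$C^{3}{\left(-1 \right)} = \left(\frac{1}{-2 - 1}\right)^{3} = \left(\frac{1}{-3}\right)^{3} = \left(- \frac{1}{3}\right)^{3} = - \frac{1}{27}$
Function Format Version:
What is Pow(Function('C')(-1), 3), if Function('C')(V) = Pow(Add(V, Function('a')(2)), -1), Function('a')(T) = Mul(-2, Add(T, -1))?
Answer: Rational(-1, 27) ≈ -0.037037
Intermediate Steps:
Function('a')(T) = Add(2, Mul(-2, T)) (Function('a')(T) = Mul(-2, Add(-1, T)) = Add(2, Mul(-2, T)))
Function('C')(V) = Pow(Add(-2, V), -1) (Function('C')(V) = Pow(Add(V, Add(2, Mul(-2, 2))), -1) = Pow(Add(V, Add(2, -4)), -1) = Pow(Add(V, -2), -1) = Pow(Add(-2, V), -1))
Pow(Function('C')(-1), 3) = Pow(Pow(Add(-2, -1), -1), 3) = Pow(Pow(-3, -1), 3) = Pow(Rational(-1, 3), 3) = Rational(-1, 27)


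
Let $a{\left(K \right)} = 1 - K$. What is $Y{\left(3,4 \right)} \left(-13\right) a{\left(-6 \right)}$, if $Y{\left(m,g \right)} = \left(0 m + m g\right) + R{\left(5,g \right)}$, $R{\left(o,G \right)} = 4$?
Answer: $-1456$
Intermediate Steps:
$Y{\left(m,g \right)} = 4 + g m$ ($Y{\left(m,g \right)} = \left(0 m + m g\right) + 4 = \left(0 + g m\right) + 4 = g m + 4 = 4 + g m$)
$Y{\left(3,4 \right)} \left(-13\right) a{\left(-6 \right)} = \left(4 + 4 \cdot 3\right) \left(-13\right) \left(1 - -6\right) = \left(4 + 12\right) \left(-13\right) \left(1 + 6\right) = 16 \left(-13\right) 7 = \left(-208\right) 7 = -1456$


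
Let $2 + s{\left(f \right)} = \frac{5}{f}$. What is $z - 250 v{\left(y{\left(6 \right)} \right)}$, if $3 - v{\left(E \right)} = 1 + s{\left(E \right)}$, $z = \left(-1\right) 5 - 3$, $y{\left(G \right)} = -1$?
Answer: $-2258$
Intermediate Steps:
$s{\left(f \right)} = -2 + \frac{5}{f}$
$z = -8$ ($z = -5 - 3 = -8$)
$v{\left(E \right)} = 4 - \frac{5}{E}$ ($v{\left(E \right)} = 3 - \left(1 - \left(2 - \frac{5}{E}\right)\right) = 3 - \left(-1 + \frac{5}{E}\right) = 3 + \left(1 - \frac{5}{E}\right) = 4 - \frac{5}{E}$)
$z - 250 v{\left(y{\left(6 \right)} \right)} = -8 - 250 \left(4 - \frac{5}{-1}\right) = -8 - 250 \left(4 - -5\right) = -8 - 250 \left(4 + 5\right) = -8 - 2250 = -2258$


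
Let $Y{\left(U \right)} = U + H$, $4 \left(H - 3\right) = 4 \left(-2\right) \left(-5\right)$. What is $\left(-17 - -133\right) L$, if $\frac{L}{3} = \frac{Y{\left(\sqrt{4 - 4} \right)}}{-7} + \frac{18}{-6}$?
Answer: $- \frac{11832}{7} \approx -1690.3$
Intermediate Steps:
$H = 13$ ($H = 3 + \frac{4 \left(-2\right) \left(-5\right)}{4} = 3 + \frac{\left(-8\right) \left(-5\right)}{4} = 3 + \frac{1}{4} \cdot 40 = 3 + 10 = 13$)
$Y{\left(U \right)} = 13 + U$ ($Y{\left(U \right)} = U + 13 = 13 + U$)
$L = - \frac{102}{7}$ ($L = 3 \left(\frac{13 + \sqrt{4 - 4}}{-7} + \frac{18}{-6}\right) = 3 \left(\left(13 + \sqrt{0}\right) \left(- \frac{1}{7}\right) + 18 \left(- \frac{1}{6}\right)\right) = 3 \left(\left(13 + 0\right) \left(- \frac{1}{7}\right) - 3\right) = 3 \left(13 \left(- \frac{1}{7}\right) - 3\right) = 3 \left(- \frac{13}{7} - 3\right) = 3 \left(- \frac{34}{7}\right) = - \frac{102}{7} \approx -14.571$)
$\left(-17 - -133\right) L = \left(-17 - -133\right) \left(- \frac{102}{7}\right) = \left(-17 + 133\right) \left(- \frac{102}{7}\right) = 116 \left(- \frac{102}{7}\right) = - \frac{11832}{7}$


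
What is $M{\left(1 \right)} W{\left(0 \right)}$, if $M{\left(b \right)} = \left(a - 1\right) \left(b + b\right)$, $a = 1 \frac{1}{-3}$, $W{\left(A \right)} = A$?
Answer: $0$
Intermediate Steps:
$a = - \frac{1}{3}$ ($a = 1 \left(- \frac{1}{3}\right) = - \frac{1}{3} \approx -0.33333$)
$M{\left(b \right)} = - \frac{8 b}{3}$ ($M{\left(b \right)} = \left(- \frac{1}{3} - 1\right) \left(b + b\right) = - \frac{4 \cdot 2 b}{3} = - \frac{8 b}{3}$)
$M{\left(1 \right)} W{\left(0 \right)} = \left(- \frac{8}{3}\right) 1 \cdot 0 = \left(- \frac{8}{3}\right) 0 = 0$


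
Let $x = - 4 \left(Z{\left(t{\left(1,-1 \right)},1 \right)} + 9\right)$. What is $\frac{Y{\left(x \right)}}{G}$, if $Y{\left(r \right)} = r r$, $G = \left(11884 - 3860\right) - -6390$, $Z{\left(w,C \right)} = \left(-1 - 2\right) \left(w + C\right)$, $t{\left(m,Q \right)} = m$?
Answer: $\frac{72}{7207} \approx 0.0099903$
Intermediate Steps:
$Z{\left(w,C \right)} = - 3 C - 3 w$ ($Z{\left(w,C \right)} = - 3 \left(C + w\right) = - 3 C - 3 w$)
$G = 14414$ ($G = 8024 + 6390 = 14414$)
$x = -12$ ($x = - 4 \left(\left(\left(-3\right) 1 - 3\right) + 9\right) = - 4 \left(\left(-3 - 3\right) + 9\right) = - 4 \left(-6 + 9\right) = \left(-4\right) 3 = -12$)
$Y{\left(r \right)} = r^{2}$
$\frac{Y{\left(x \right)}}{G} = \frac{\left(-12\right)^{2}}{14414} = 144 \cdot \frac{1}{14414} = \frac{72}{7207}$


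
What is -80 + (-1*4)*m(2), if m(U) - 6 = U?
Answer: -112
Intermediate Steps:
m(U) = 6 + U
-80 + (-1*4)*m(2) = -80 + (-1*4)*(6 + 2) = -80 - 4*8 = -80 - 32 = -112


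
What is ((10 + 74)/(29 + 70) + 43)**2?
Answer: 2093809/1089 ≈ 1922.7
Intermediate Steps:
((10 + 74)/(29 + 70) + 43)**2 = (84/99 + 43)**2 = (84*(1/99) + 43)**2 = (28/33 + 43)**2 = (1447/33)**2 = 2093809/1089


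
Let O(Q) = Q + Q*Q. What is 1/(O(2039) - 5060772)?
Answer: -1/901212 ≈ -1.1096e-6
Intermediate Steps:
O(Q) = Q + Q²
1/(O(2039) - 5060772) = 1/(2039*(1 + 2039) - 5060772) = 1/(2039*2040 - 5060772) = 1/(4159560 - 5060772) = 1/(-901212) = -1/901212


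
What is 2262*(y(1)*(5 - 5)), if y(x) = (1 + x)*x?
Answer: 0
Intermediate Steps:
y(x) = x*(1 + x)
2262*(y(1)*(5 - 5)) = 2262*((1*(1 + 1))*(5 - 5)) = 2262*((1*2)*0) = 2262*(2*0) = 2262*0 = 0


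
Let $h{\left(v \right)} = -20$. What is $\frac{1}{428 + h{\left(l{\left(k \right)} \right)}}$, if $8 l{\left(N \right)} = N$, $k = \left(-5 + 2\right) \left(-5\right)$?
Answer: $\frac{1}{408} \approx 0.002451$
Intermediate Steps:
$k = 15$ ($k = \left(-3\right) \left(-5\right) = 15$)
$l{\left(N \right)} = \frac{N}{8}$
$\frac{1}{428 + h{\left(l{\left(k \right)} \right)}} = \frac{1}{428 - 20} = \frac{1}{408}$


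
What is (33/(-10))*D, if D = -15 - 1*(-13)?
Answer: 33/5 ≈ 6.6000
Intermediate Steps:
D = -2 (D = -15 + 13 = -2)
(33/(-10))*D = (33/(-10))*(-2) = (33*(-1/10))*(-2) = -33/10*(-2) = 33/5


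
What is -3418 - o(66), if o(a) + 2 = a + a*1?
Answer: -3548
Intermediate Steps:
o(a) = -2 + 2*a (o(a) = -2 + (a + a*1) = -2 + (a + a) = -2 + 2*a)
-3418 - o(66) = -3418 - (-2 + 2*66) = -3418 - (-2 + 132) = -3418 - 1*130 = -3418 - 130 = -3548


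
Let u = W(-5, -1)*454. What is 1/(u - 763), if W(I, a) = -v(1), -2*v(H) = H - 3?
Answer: -1/1217 ≈ -0.00082169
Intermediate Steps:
v(H) = 3/2 - H/2 (v(H) = -(H - 3)/2 = -(-3 + H)/2 = 3/2 - H/2)
W(I, a) = -1 (W(I, a) = -(3/2 - ½*1) = -(3/2 - ½) = -1*1 = -1)
u = -454 (u = -1*454 = -454)
1/(u - 763) = 1/(-454 - 763) = 1/(-1217) = -1/1217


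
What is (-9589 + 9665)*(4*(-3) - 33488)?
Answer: -2546000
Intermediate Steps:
(-9589 + 9665)*(4*(-3) - 33488) = 76*(-12 - 33488) = 76*(-33500) = -2546000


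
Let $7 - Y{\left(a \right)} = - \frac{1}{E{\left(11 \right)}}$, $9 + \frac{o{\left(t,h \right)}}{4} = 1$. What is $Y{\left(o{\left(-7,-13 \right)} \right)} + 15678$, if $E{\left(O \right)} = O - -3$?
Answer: $\frac{219591}{14} \approx 15685.0$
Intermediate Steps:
$E{\left(O \right)} = 3 + O$ ($E{\left(O \right)} = O + 3 = 3 + O$)
$o{\left(t,h \right)} = -32$ ($o{\left(t,h \right)} = -36 + 4 \cdot 1 = -36 + 4 = -32$)
$Y{\left(a \right)} = \frac{99}{14}$ ($Y{\left(a \right)} = 7 - - \frac{1}{3 + 11} = 7 - - \frac{1}{14} = 7 + \frac{1}{14} = \frac{99}{14}$)
$Y{\left(o{\left(-7,-13 \right)} \right)} + 15678 = \frac{99}{14} + 15678 = \frac{219591}{14}$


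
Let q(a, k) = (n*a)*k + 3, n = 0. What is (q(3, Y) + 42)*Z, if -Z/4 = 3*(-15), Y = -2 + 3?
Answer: 8100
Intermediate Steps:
Y = 1
Z = 180 (Z = -12*(-15) = -4*(-45) = 180)
q(a, k) = 3 (q(a, k) = (0*a)*k + 3 = 0*k + 3 = 0 + 3 = 3)
(q(3, Y) + 42)*Z = (3 + 42)*180 = 45*180 = 8100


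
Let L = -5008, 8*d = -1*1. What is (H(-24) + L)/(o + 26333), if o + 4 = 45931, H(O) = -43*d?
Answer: -40021/578080 ≈ -0.069231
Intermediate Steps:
d = -⅛ (d = (-1*1)/8 = (⅛)*(-1) = -⅛ ≈ -0.12500)
H(O) = 43/8 (H(O) = -43*(-⅛) = 43/8)
o = 45927 (o = -4 + 45931 = 45927)
(H(-24) + L)/(o + 26333) = (43/8 - 5008)/(45927 + 26333) = -40021/8/72260 = -40021/8*1/72260 = -40021/578080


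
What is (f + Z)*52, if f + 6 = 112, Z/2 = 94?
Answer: 15288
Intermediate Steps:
Z = 188 (Z = 2*94 = 188)
f = 106 (f = -6 + 112 = 106)
(f + Z)*52 = (106 + 188)*52 = 294*52 = 15288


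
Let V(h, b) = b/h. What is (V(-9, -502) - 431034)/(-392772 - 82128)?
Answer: 969701/1068525 ≈ 0.90751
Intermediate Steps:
(V(-9, -502) - 431034)/(-392772 - 82128) = (-502/(-9) - 431034)/(-392772 - 82128) = (-502*(-⅑) - 431034)/(-474900) = (502/9 - 431034)*(-1/474900) = -3878804/9*(-1/474900) = 969701/1068525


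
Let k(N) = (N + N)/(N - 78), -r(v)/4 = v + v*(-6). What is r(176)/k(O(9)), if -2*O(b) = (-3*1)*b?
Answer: -75680/9 ≈ -8408.9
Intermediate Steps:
O(b) = 3*b/2 (O(b) = -(-3*1)*b/2 = -(-3)*b/2 = 3*b/2)
r(v) = 20*v (r(v) = -4*(v + v*(-6)) = -4*(v - 6*v) = -(-20)*v = 20*v)
k(N) = 2*N/(-78 + N) (k(N) = (2*N)/(-78 + N) = 2*N/(-78 + N))
r(176)/k(O(9)) = (20*176)/((2*((3/2)*9)/(-78 + (3/2)*9))) = 3520/((2*(27/2)/(-78 + 27/2))) = 3520/((2*(27/2)/(-129/2))) = 3520/((2*(27/2)*(-2/129))) = 3520/(-18/43) = 3520*(-43/18) = -75680/9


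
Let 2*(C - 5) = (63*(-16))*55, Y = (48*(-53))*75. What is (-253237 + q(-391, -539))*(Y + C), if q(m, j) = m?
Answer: 55421522420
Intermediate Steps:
Y = -190800 (Y = -2544*75 = -190800)
C = -27715 (C = 5 + ((63*(-16))*55)/2 = 5 + (-1008*55)/2 = 5 + (½)*(-55440) = 5 - 27720 = -27715)
(-253237 + q(-391, -539))*(Y + C) = (-253237 - 391)*(-190800 - 27715) = -253628*(-218515) = 55421522420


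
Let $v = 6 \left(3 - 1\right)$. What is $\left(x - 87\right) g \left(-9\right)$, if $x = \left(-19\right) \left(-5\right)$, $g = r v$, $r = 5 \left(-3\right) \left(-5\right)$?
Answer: $-64800$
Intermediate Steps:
$r = 75$ ($r = \left(-15\right) \left(-5\right) = 75$)
$v = 12$ ($v = 6 \cdot 2 = 12$)
$g = 900$ ($g = 75 \cdot 12 = 900$)
$x = 95$
$\left(x - 87\right) g \left(-9\right) = \left(95 - 87\right) 900 \left(-9\right) = 8 \left(-8100\right) = -64800$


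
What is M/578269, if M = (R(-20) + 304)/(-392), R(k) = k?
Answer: -71/56670362 ≈ -1.2529e-6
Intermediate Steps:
M = -71/98 (M = (-20 + 304)/(-392) = -1/392*284 = -71/98 ≈ -0.72449)
M/578269 = -71/98/578269 = -71/98*1/578269 = -71/56670362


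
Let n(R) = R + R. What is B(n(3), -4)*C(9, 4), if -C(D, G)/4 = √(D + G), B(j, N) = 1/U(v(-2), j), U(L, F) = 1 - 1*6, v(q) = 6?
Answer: 4*√13/5 ≈ 2.8844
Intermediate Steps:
n(R) = 2*R
U(L, F) = -5 (U(L, F) = 1 - 6 = -5)
B(j, N) = -⅕ (B(j, N) = 1/(-5) = -⅕)
C(D, G) = -4*√(D + G)
B(n(3), -4)*C(9, 4) = -(-4)*√(9 + 4)/5 = -(-4)*√13/5 = 4*√13/5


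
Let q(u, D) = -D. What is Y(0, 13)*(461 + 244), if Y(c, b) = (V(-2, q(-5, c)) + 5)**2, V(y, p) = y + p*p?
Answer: 6345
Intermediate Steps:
V(y, p) = y + p**2
Y(c, b) = (3 + c**2)**2 (Y(c, b) = ((-2 + (-c)**2) + 5)**2 = ((-2 + c**2) + 5)**2 = (3 + c**2)**2)
Y(0, 13)*(461 + 244) = (3 + 0**2)**2*(461 + 244) = (3 + 0)**2*705 = 3**2*705 = 9*705 = 6345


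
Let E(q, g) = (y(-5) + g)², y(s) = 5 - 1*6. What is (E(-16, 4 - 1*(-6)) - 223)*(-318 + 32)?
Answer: 40612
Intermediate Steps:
y(s) = -1 (y(s) = 5 - 6 = -1)
E(q, g) = (-1 + g)²
(E(-16, 4 - 1*(-6)) - 223)*(-318 + 32) = ((-1 + (4 - 1*(-6)))² - 223)*(-318 + 32) = ((-1 + (4 + 6))² - 223)*(-286) = ((-1 + 10)² - 223)*(-286) = (9² - 223)*(-286) = (81 - 223)*(-286) = -142*(-286) = 40612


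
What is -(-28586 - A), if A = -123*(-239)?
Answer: 57983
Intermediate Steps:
A = 29397
-(-28586 - A) = -(-28586 - 1*29397) = -(-28586 - 29397) = -1*(-57983) = 57983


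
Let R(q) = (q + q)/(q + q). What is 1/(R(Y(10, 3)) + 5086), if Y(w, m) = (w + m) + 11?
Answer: 1/5087 ≈ 0.00019658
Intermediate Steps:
Y(w, m) = 11 + m + w (Y(w, m) = (m + w) + 11 = 11 + m + w)
R(q) = 1 (R(q) = (2*q)/((2*q)) = (2*q)*(1/(2*q)) = 1)
1/(R(Y(10, 3)) + 5086) = 1/(1 + 5086) = 1/5087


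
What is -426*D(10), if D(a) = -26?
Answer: 11076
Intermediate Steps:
-426*D(10) = -426*(-26) = 11076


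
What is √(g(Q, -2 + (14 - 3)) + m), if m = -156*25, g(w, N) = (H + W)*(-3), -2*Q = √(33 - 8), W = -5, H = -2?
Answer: 3*I*√431 ≈ 62.282*I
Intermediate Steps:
Q = -5/2 (Q = -√(33 - 8)/2 = -√25/2 = -½*5 = -5/2 ≈ -2.5000)
g(w, N) = 21 (g(w, N) = (-2 - 5)*(-3) = -7*(-3) = 21)
m = -3900
√(g(Q, -2 + (14 - 3)) + m) = √(21 - 3900) = √(-3879) = 3*I*√431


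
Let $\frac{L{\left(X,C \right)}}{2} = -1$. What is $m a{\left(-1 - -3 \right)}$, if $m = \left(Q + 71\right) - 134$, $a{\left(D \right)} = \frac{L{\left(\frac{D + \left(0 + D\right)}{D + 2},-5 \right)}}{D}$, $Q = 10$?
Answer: $53$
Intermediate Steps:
$L{\left(X,C \right)} = -2$ ($L{\left(X,C \right)} = 2 \left(-1\right) = -2$)
$a{\left(D \right)} = - \frac{2}{D}$
$m = -53$ ($m = \left(10 + 71\right) - 134 = 81 - 134 = -53$)
$m a{\left(-1 - -3 \right)} = - 53 \left(- \frac{2}{-1 - -3}\right) = - 53 \left(- \frac{2}{-1 + 3}\right) = - 53 \left(- \frac{2}{2}\right) = - 53 \left(\left(-2\right) \frac{1}{2}\right) = \left(-53\right) \left(-1\right) = 53$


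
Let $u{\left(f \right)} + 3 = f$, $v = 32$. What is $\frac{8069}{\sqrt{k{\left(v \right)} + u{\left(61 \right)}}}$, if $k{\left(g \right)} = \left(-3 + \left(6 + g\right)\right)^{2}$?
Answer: $\frac{8069 \sqrt{1283}}{1283} \approx 225.27$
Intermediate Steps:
$u{\left(f \right)} = -3 + f$
$k{\left(g \right)} = \left(3 + g\right)^{2}$
$\frac{8069}{\sqrt{k{\left(v \right)} + u{\left(61 \right)}}} = \frac{8069}{\sqrt{\left(3 + 32\right)^{2} + \left(-3 + 61\right)}} = \frac{8069}{\sqrt{35^{2} + 58}} = \frac{8069}{\sqrt{1225 + 58}} = \frac{8069}{\sqrt{1283}} = 8069 \frac{\sqrt{1283}}{1283} = \frac{8069 \sqrt{1283}}{1283}$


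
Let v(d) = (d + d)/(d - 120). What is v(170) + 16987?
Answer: 84969/5 ≈ 16994.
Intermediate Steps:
v(d) = 2*d/(-120 + d) (v(d) = (2*d)/(-120 + d) = 2*d/(-120 + d))
v(170) + 16987 = 2*170/(-120 + 170) + 16987 = 2*170/50 + 16987 = 2*170*(1/50) + 16987 = 34/5 + 16987 = 84969/5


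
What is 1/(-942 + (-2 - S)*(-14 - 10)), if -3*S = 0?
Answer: -1/894 ≈ -0.0011186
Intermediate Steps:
S = 0 (S = -1/3*0 = 0)
1/(-942 + (-2 - S)*(-14 - 10)) = 1/(-942 + (-2 - 1*0)*(-14 - 10)) = 1/(-942 + (-2 + 0)*(-24)) = 1/(-942 - 2*(-24)) = 1/(-942 + 48) = 1/(-894) = -1/894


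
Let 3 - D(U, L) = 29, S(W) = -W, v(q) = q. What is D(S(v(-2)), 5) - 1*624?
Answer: -650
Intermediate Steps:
D(U, L) = -26 (D(U, L) = 3 - 1*29 = 3 - 29 = -26)
D(S(v(-2)), 5) - 1*624 = -26 - 1*624 = -26 - 624 = -650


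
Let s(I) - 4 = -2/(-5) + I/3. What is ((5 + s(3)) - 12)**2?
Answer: 64/25 ≈ 2.5600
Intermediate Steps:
s(I) = 22/5 + I/3 (s(I) = 4 + (-2/(-5) + I/3) = 4 + (-2*(-1/5) + I*(1/3)) = 4 + (2/5 + I/3) = 22/5 + I/3)
((5 + s(3)) - 12)**2 = ((5 + (22/5 + (1/3)*3)) - 12)**2 = ((5 + (22/5 + 1)) - 12)**2 = ((5 + 27/5) - 12)**2 = (52/5 - 12)**2 = (-8/5)**2 = 64/25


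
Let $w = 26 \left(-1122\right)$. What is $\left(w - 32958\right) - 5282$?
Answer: $-67412$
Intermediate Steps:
$w = -29172$
$\left(w - 32958\right) - 5282 = \left(-29172 - 32958\right) - 5282 = -62130 - 5282 = -67412$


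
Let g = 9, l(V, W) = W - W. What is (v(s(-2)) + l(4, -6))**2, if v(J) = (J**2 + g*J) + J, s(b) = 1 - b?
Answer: 1521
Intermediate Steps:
l(V, W) = 0
v(J) = J**2 + 10*J (v(J) = (J**2 + 9*J) + J = J**2 + 10*J)
(v(s(-2)) + l(4, -6))**2 = ((1 - 1*(-2))*(10 + (1 - 1*(-2))) + 0)**2 = ((1 + 2)*(10 + (1 + 2)) + 0)**2 = (3*(10 + 3) + 0)**2 = (3*13 + 0)**2 = (39 + 0)**2 = 39**2 = 1521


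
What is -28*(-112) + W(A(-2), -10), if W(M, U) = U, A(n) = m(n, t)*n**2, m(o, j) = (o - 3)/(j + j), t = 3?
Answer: 3126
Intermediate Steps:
m(o, j) = (-3 + o)/(2*j) (m(o, j) = (-3 + o)/((2*j)) = (-3 + o)*(1/(2*j)) = (-3 + o)/(2*j))
A(n) = n**2*(-1/2 + n/6) (A(n) = ((1/2)*(-3 + n)/3)*n**2 = ((1/2)*(1/3)*(-3 + n))*n**2 = (-1/2 + n/6)*n**2 = n**2*(-1/2 + n/6))
-28*(-112) + W(A(-2), -10) = -28*(-112) - 10 = 3136 - 10 = 3126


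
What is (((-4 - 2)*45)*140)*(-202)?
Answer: 7635600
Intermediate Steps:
(((-4 - 2)*45)*140)*(-202) = (-6*45*140)*(-202) = -270*140*(-202) = -37800*(-202) = 7635600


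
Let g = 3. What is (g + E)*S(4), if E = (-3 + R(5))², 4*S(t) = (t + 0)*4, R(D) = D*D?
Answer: 1948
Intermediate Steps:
R(D) = D²
S(t) = t (S(t) = ((t + 0)*4)/4 = (t*4)/4 = (4*t)/4 = t)
E = 484 (E = (-3 + 5²)² = (-3 + 25)² = 22² = 484)
(g + E)*S(4) = (3 + 484)*4 = 487*4 = 1948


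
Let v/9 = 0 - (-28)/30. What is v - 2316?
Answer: -11538/5 ≈ -2307.6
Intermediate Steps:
v = 42/5 (v = 9*(0 - (-28)/30) = 9*(0 - 2*(-7/15)) = 9*(0 + 14/15) = 9*(14/15) = 42/5 ≈ 8.4000)
v - 2316 = 42/5 - 2316 = -11538/5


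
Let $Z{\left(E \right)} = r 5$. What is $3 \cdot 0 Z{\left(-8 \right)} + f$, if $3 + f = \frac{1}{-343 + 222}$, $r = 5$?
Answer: $- \frac{364}{121} \approx -3.0083$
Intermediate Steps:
$Z{\left(E \right)} = 25$ ($Z{\left(E \right)} = 5 \cdot 5 = 25$)
$f = - \frac{364}{121}$ ($f = -3 + \frac{1}{-343 + 222} = -3 + \frac{1}{-121} = -3 - \frac{1}{121} = - \frac{364}{121} \approx -3.0083$)
$3 \cdot 0 Z{\left(-8 \right)} + f = 3 \cdot 0 \cdot 25 - \frac{364}{121} = 0 \cdot 25 - \frac{364}{121} = 0 - \frac{364}{121} = - \frac{364}{121}$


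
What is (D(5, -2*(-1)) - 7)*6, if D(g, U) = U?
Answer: -30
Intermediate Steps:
(D(5, -2*(-1)) - 7)*6 = (-2*(-1) - 7)*6 = (2 - 7)*6 = -5*6 = -30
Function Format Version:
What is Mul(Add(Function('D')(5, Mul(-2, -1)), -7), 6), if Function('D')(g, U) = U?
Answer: -30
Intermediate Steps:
Mul(Add(Function('D')(5, Mul(-2, -1)), -7), 6) = Mul(Add(Mul(-2, -1), -7), 6) = Mul(Add(2, -7), 6) = Mul(-5, 6) = -30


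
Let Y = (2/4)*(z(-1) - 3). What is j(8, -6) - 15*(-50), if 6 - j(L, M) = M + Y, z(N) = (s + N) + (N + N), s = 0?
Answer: 765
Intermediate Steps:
z(N) = 3*N (z(N) = (0 + N) + (N + N) = N + 2*N = 3*N)
Y = -3 (Y = (2/4)*(3*(-1) - 3) = (2*(1/4))*(-3 - 3) = (1/2)*(-6) = -3)
j(L, M) = 9 - M (j(L, M) = 6 - (M - 3) = 6 - (-3 + M) = 6 + (3 - M) = 9 - M)
j(8, -6) - 15*(-50) = (9 - 1*(-6)) - 15*(-50) = (9 + 6) + 750 = 15 + 750 = 765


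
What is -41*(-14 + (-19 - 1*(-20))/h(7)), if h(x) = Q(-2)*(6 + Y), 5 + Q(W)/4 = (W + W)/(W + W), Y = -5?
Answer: 9225/16 ≈ 576.56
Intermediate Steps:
Q(W) = -16 (Q(W) = -20 + 4*((W + W)/(W + W)) = -20 + 4*((2*W)/((2*W))) = -20 + 4*((2*W)*(1/(2*W))) = -20 + 4*1 = -20 + 4 = -16)
h(x) = -16 (h(x) = -16*(6 - 5) = -16*1 = -16)
-41*(-14 + (-19 - 1*(-20))/h(7)) = -41*(-14 + (-19 - 1*(-20))/(-16)) = -41*(-14 + (-19 + 20)*(-1/16)) = -41*(-14 + 1*(-1/16)) = -41*(-14 - 1/16) = -41*(-225/16) = 9225/16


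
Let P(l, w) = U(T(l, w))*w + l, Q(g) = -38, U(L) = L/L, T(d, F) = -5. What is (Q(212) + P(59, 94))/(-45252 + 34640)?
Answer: -115/10612 ≈ -0.010837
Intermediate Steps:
U(L) = 1
P(l, w) = l + w (P(l, w) = 1*w + l = w + l = l + w)
(Q(212) + P(59, 94))/(-45252 + 34640) = (-38 + (59 + 94))/(-45252 + 34640) = (-38 + 153)/(-10612) = 115*(-1/10612) = -115/10612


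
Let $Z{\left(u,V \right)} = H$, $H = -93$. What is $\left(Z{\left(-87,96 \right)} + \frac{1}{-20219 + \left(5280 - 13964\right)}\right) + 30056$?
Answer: $\frac{866020588}{28903} \approx 29963.0$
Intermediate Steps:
$Z{\left(u,V \right)} = -93$
$\left(Z{\left(-87,96 \right)} + \frac{1}{-20219 + \left(5280 - 13964\right)}\right) + 30056 = \left(-93 + \frac{1}{-20219 + \left(5280 - 13964\right)}\right) + 30056 = \left(-93 + \frac{1}{-20219 - 8684}\right) + 30056 = \left(-93 + \frac{1}{-28903}\right) + 30056 = \left(-93 - \frac{1}{28903}\right) + 30056 = - \frac{2687980}{28903} + 30056 = \frac{866020588}{28903}$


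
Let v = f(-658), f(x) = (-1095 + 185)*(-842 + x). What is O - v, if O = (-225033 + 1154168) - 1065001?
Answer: -1500866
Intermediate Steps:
f(x) = 766220 - 910*x (f(x) = -910*(-842 + x) = 766220 - 910*x)
v = 1365000 (v = 766220 - 910*(-658) = 766220 + 598780 = 1365000)
O = -135866 (O = 929135 - 1065001 = -135866)
O - v = -135866 - 1*1365000 = -135866 - 1365000 = -1500866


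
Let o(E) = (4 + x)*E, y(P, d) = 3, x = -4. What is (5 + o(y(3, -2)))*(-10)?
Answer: -50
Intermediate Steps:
o(E) = 0 (o(E) = (4 - 4)*E = 0*E = 0)
(5 + o(y(3, -2)))*(-10) = (5 + 0)*(-10) = 5*(-10) = -50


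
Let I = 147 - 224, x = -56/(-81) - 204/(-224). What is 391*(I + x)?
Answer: -133723955/4536 ≈ -29481.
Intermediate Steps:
x = 7267/4536 (x = -56*(-1/81) - 204*(-1/224) = 56/81 + 51/56 = 7267/4536 ≈ 1.6021)
I = -77
391*(I + x) = 391*(-77 + 7267/4536) = 391*(-342005/4536) = -133723955/4536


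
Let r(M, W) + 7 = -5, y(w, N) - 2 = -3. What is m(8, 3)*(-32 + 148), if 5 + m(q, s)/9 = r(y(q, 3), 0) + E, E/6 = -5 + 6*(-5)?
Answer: -236988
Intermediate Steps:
y(w, N) = -1 (y(w, N) = 2 - 3 = -1)
E = -210 (E = 6*(-5 + 6*(-5)) = 6*(-5 - 30) = 6*(-35) = -210)
r(M, W) = -12 (r(M, W) = -7 - 5 = -12)
m(q, s) = -2043 (m(q, s) = -45 + 9*(-12 - 210) = -45 + 9*(-222) = -45 - 1998 = -2043)
m(8, 3)*(-32 + 148) = -2043*(-32 + 148) = -2043*116 = -236988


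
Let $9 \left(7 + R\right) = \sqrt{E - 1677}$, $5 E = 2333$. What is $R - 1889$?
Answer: $-1896 + \frac{2 i \sqrt{7565}}{45} \approx -1896.0 + 3.8656 i$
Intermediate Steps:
$E = \frac{2333}{5}$ ($E = \frac{1}{5} \cdot 2333 = \frac{2333}{5} \approx 466.6$)
$R = -7 + \frac{2 i \sqrt{7565}}{45}$ ($R = -7 + \frac{\sqrt{\frac{2333}{5} - 1677}}{9} = -7 + \frac{\sqrt{- \frac{6052}{5}}}{9} = -7 + \frac{\frac{2}{5} i \sqrt{7565}}{9} = -7 + \frac{2 i \sqrt{7565}}{45} \approx -7.0 + 3.8656 i$)
$R - 1889 = \left(-7 + \frac{2 i \sqrt{7565}}{45}\right) - 1889 = -1896 + \frac{2 i \sqrt{7565}}{45}$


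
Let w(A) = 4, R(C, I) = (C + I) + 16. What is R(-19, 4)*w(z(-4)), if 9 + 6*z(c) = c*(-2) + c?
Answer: 4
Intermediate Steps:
z(c) = -3/2 - c/6 (z(c) = -3/2 + (c*(-2) + c)/6 = -3/2 + (-2*c + c)/6 = -3/2 + (-c)/6 = -3/2 - c/6)
R(C, I) = 16 + C + I
R(-19, 4)*w(z(-4)) = (16 - 19 + 4)*4 = 1*4 = 4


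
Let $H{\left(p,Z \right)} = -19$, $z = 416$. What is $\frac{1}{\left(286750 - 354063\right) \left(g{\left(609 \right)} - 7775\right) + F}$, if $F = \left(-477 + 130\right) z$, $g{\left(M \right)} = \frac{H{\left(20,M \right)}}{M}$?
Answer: $\frac{609}{318638740754} \approx 1.9113 \cdot 10^{-9}$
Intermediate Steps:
$g{\left(M \right)} = - \frac{19}{M}$
$F = -144352$ ($F = \left(-477 + 130\right) 416 = \left(-347\right) 416 = -144352$)
$\frac{1}{\left(286750 - 354063\right) \left(g{\left(609 \right)} - 7775\right) + F} = \frac{1}{\left(286750 - 354063\right) \left(- \frac{19}{609} - 7775\right) - 144352} = \frac{1}{\left(286750 - 354063\right) \left(\left(-19\right) \frac{1}{609} - 7775\right) - 144352} = \frac{1}{- 67313 \left(- \frac{19}{609} - 7775\right) - 144352} = \frac{1}{\left(-67313\right) \left(- \frac{4734994}{609}\right) - 144352} = \frac{1}{\frac{318726651122}{609} - 144352} = \frac{1}{\frac{318638740754}{609}} = \frac{609}{318638740754}$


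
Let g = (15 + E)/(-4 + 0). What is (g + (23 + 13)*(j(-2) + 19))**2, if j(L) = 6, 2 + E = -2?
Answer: 12880921/16 ≈ 8.0506e+5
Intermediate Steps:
E = -4 (E = -2 - 2 = -4)
g = -11/4 (g = (15 - 4)/(-4 + 0) = 11/(-4) = 11*(-1/4) = -11/4 ≈ -2.7500)
(g + (23 + 13)*(j(-2) + 19))**2 = (-11/4 + (23 + 13)*(6 + 19))**2 = (-11/4 + 36*25)**2 = (-11/4 + 900)**2 = (3589/4)**2 = 12880921/16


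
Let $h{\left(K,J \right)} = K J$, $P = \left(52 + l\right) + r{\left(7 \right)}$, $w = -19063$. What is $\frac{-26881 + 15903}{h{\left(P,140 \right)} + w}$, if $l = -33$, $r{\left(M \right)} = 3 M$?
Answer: $\frac{10978}{13463} \approx 0.81542$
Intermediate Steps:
$P = 40$ ($P = \left(52 - 33\right) + 3 \cdot 7 = 19 + 21 = 40$)
$h{\left(K,J \right)} = J K$
$\frac{-26881 + 15903}{h{\left(P,140 \right)} + w} = \frac{-26881 + 15903}{140 \cdot 40 - 19063} = - \frac{10978}{5600 - 19063} = - \frac{10978}{-13463} = \left(-10978\right) \left(- \frac{1}{13463}\right) = \frac{10978}{13463}$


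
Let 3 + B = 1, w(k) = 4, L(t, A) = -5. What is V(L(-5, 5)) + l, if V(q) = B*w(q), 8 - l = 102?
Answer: -102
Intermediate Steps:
l = -94 (l = 8 - 1*102 = 8 - 102 = -94)
B = -2 (B = -3 + 1 = -2)
V(q) = -8 (V(q) = -2*4 = -8)
V(L(-5, 5)) + l = -8 - 94 = -102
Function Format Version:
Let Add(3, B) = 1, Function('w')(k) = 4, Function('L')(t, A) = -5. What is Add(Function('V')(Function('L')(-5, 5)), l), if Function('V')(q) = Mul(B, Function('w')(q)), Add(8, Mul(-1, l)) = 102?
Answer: -102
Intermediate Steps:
l = -94 (l = Add(8, Mul(-1, 102)) = Add(8, -102) = -94)
B = -2 (B = Add(-3, 1) = -2)
Function('V')(q) = -8 (Function('V')(q) = Mul(-2, 4) = -8)
Add(Function('V')(Function('L')(-5, 5)), l) = Add(-8, -94) = -102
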